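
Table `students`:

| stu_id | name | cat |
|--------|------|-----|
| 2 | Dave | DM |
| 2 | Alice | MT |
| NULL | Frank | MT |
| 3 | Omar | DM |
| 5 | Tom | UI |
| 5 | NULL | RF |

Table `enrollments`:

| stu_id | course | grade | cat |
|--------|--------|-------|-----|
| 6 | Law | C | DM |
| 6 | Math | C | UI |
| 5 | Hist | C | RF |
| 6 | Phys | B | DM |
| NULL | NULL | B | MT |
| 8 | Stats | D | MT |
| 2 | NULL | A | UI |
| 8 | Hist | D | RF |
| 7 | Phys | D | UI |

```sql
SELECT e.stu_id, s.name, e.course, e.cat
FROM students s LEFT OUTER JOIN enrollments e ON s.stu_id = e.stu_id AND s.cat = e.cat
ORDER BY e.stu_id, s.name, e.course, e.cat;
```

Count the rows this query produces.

6

LEFT JOIN keeps every row from `students`; unmatched rows get NULL for `enrollments`'s columns.
Matching on s.stu_id = e.stu_id AND s.cat = e.cat. A NULL in a compared column never satisfies the condition.
- stu_id=2, cat=DM: no e row matches, row kept with e columns NULL.
- stu_id=2, cat=MT: no e row matches, row kept with e columns NULL.
- stu_id=NULL, cat=MT: no e row matches, row kept with e columns NULL.
- stu_id=3, cat=DM: no e row matches, row kept with e columns NULL.
- stu_id=5, cat=UI: no e row matches, row kept with e columns NULL.
- stu_id=5, cat=RF: 1 matching e row(s), so 1 row(s) emitted.
Total: 1 matched + 5 padded = 6 rows.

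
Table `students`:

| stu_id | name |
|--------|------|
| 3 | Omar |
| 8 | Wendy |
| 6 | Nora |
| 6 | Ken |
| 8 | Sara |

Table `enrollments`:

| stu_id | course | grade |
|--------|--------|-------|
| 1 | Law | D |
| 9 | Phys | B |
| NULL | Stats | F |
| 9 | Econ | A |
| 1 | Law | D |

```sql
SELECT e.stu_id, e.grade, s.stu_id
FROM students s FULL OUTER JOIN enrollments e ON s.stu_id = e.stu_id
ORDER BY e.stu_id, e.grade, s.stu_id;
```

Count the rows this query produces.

10

FULL OUTER JOIN keeps every row from both sides; unmatched rows get NULL for the other side's columns.
Matching on s.stu_id = e.stu_id. A NULL in a compared column never satisfies the condition.
Matched pairs: 0; unmatched s rows kept: 5; unmatched e rows kept: 5.
Total: 0 matched + 10 padded = 10 rows.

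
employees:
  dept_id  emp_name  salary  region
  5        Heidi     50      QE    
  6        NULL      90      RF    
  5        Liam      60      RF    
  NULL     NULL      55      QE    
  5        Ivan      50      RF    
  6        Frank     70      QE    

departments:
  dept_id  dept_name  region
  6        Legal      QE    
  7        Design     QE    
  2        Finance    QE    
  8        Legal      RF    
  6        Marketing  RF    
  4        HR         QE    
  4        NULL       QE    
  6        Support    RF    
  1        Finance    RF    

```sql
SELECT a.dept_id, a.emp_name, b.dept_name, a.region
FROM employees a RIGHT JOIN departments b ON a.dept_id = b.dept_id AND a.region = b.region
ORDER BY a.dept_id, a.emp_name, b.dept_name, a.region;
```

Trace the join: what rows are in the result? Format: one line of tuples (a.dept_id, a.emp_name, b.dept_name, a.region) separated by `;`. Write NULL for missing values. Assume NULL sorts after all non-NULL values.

(6, Frank, Legal, QE); (6, NULL, Marketing, RF); (6, NULL, Support, RF); (NULL, NULL, Design, NULL); (NULL, NULL, Finance, NULL); (NULL, NULL, Finance, NULL); (NULL, NULL, HR, NULL); (NULL, NULL, Legal, NULL); (NULL, NULL, NULL, NULL)

RIGHT JOIN keeps every row from `departments`; unmatched rows get NULL for `employees`'s columns.
Matching on a.dept_id = b.dept_id AND a.region = b.region. A NULL in a compared column never satisfies the condition.
- dept_id=5, region=QE: no matching b row.
- dept_id=6, region=RF: 2 matching b row(s), so 2 row(s) emitted.
- dept_id=5, region=RF: no matching b row.
- dept_id=NULL, region=QE: no matching b row.
- dept_id=5, region=RF: no matching b row.
- dept_id=6, region=QE: 1 matching b row(s), so 1 row(s) emitted.
- 6 b row(s) had no a match → kept, a columns NULL.
After projecting and ordering:
a.dept_id | a.emp_name | b.dept_name | a.region
6 | Frank | Legal | QE
6 | NULL | Marketing | RF
6 | NULL | Support | RF
NULL | NULL | Design | NULL
NULL | NULL | Finance | NULL
NULL | NULL | Finance | NULL
NULL | NULL | HR | NULL
NULL | NULL | Legal | NULL
NULL | NULL | NULL | NULL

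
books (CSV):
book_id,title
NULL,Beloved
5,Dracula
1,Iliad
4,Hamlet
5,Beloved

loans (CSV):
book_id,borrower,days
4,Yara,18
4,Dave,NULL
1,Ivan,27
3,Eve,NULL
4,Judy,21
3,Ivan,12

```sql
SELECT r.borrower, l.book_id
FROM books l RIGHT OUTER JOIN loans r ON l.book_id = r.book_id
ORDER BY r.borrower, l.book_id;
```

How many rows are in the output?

RIGHT JOIN keeps every row from `loans`; unmatched rows get NULL for `books`'s columns.
Matching on l.book_id = r.book_id. A NULL in a compared column never satisfies the condition.
Matched pairs: 4; unmatched r rows kept: 2.
Total: 4 matched + 2 padded = 6 rows.

6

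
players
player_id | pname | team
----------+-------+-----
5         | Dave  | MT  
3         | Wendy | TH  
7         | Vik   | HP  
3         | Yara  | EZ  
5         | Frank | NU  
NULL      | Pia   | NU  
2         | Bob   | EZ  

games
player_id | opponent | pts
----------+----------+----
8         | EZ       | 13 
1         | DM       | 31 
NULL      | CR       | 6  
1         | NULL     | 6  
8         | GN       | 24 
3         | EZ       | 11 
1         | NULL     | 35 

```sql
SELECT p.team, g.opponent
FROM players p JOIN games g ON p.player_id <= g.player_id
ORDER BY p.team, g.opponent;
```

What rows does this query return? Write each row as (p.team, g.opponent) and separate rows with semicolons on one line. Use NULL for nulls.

(EZ, EZ); (EZ, EZ); (EZ, EZ); (EZ, EZ); (EZ, GN); (EZ, GN); (HP, EZ); (HP, GN); (MT, EZ); (MT, GN); (NU, EZ); (NU, GN); (TH, EZ); (TH, EZ); (TH, GN)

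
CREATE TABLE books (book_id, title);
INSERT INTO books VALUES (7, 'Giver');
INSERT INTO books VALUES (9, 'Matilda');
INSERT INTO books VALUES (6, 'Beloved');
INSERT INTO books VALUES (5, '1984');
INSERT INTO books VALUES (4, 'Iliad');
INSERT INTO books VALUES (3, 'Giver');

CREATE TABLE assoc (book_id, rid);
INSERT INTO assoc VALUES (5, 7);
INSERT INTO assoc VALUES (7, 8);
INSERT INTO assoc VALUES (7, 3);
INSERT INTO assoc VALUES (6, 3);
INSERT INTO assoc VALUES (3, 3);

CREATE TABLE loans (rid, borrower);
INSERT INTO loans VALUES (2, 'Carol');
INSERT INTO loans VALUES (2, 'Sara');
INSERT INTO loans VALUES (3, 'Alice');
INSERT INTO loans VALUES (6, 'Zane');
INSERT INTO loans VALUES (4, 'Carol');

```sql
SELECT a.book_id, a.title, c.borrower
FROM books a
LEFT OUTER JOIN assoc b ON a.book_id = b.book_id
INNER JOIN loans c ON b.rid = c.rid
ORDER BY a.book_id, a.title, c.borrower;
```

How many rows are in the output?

Evaluate left to right. First `books a LEFT JOIN assoc b` on book_id: 7 row(s).
Then INNER JOIN `loans c` on rid: keep only rows whose b.rid appears in c.
Result: 3 row(s).

3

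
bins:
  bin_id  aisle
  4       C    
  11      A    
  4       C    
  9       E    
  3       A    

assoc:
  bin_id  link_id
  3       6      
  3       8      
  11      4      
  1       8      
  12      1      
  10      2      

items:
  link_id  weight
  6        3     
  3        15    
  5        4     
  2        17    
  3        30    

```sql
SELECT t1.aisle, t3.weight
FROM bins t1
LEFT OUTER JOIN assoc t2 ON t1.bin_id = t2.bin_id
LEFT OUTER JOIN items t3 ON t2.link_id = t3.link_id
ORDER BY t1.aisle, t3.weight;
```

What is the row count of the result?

6

Evaluate left to right. First `bins t1 LEFT JOIN assoc t2` on bin_id: 6 row(s).
Then LEFT JOIN `items t3` on link_id: each of those 6 rows is kept; rows whose t2.link_id has no match in t3 get NULL for t3's columns.
Result: 6 row(s).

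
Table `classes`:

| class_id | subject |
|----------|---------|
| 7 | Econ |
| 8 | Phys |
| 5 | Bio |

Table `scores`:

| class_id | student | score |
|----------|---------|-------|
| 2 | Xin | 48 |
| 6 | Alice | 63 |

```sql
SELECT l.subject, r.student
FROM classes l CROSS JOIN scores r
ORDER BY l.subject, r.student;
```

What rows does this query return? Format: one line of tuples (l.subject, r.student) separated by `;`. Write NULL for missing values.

CROSS JOIN pairs every row of `classes` with every row of `scores`: 3 × 2 = 6 rows.

(Bio, Alice); (Bio, Xin); (Econ, Alice); (Econ, Xin); (Phys, Alice); (Phys, Xin)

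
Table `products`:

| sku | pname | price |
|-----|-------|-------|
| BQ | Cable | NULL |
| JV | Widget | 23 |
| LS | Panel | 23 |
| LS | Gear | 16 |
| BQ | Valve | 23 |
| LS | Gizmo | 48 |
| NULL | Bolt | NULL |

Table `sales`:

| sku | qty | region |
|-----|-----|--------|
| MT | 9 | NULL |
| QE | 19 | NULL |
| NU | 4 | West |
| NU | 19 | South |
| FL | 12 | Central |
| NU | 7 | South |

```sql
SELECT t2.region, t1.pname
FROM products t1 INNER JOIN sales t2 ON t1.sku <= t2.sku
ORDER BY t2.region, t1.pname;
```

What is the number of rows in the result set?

32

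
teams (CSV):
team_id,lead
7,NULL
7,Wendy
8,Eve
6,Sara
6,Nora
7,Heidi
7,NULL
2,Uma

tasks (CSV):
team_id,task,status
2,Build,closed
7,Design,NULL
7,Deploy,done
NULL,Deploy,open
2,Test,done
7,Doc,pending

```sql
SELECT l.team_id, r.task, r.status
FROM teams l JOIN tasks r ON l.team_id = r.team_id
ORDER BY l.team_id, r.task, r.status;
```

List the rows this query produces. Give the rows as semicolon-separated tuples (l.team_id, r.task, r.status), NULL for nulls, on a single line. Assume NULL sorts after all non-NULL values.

INNER JOIN keeps only pairs where the ON condition holds.
Matching on l.team_id = r.team_id. A NULL in a compared column never satisfies the condition.
- l[0] team_id=7 → 3 match(es) in r → 3 row(s).
- l[1] team_id=7 → 3 match(es) in r → 3 row(s).
- l[2] team_id=8 → no match; dropped.
- l[3] team_id=6 → no match; dropped.
- l[4] team_id=6 → no match; dropped.
- l[5] team_id=7 → 3 match(es) in r → 3 row(s).
- l[6] team_id=7 → 3 match(es) in r → 3 row(s).
- l[7] team_id=2 → 2 match(es) in r → 2 row(s).

(2, Build, closed); (2, Test, done); (7, Deploy, done); (7, Deploy, done); (7, Deploy, done); (7, Deploy, done); (7, Design, NULL); (7, Design, NULL); (7, Design, NULL); (7, Design, NULL); (7, Doc, pending); (7, Doc, pending); (7, Doc, pending); (7, Doc, pending)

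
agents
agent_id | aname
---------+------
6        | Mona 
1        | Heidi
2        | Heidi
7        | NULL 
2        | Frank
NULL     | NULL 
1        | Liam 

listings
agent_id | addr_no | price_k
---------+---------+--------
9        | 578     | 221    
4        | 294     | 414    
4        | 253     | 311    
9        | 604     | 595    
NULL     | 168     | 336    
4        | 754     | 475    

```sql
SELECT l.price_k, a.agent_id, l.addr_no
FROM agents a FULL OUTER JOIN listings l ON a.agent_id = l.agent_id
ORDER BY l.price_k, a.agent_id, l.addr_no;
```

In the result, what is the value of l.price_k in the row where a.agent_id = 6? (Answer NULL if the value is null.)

FULL OUTER JOIN keeps every row from both sides; unmatched rows get NULL for the other side's columns.
Matching on a.agent_id = l.agent_id. A NULL in a compared column never satisfies the condition.
Matched pairs: 0; unmatched a rows kept: 7; unmatched l rows kept: 6.

NULL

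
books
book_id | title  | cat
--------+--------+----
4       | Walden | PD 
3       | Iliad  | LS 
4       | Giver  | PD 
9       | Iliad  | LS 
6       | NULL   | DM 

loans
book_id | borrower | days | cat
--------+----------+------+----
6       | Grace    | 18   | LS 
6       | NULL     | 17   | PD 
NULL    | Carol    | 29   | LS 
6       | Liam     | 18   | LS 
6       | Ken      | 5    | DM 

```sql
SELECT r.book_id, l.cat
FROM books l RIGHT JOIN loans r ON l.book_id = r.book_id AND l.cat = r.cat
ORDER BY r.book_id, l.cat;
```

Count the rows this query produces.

RIGHT JOIN keeps every row from `loans`; unmatched rows get NULL for `books`'s columns.
Matching on l.book_id = r.book_id AND l.cat = r.cat. A NULL in a compared column never satisfies the condition.
Matched pairs: 1; unmatched r rows kept: 4.
Total: 1 matched + 4 padded = 5 rows.

5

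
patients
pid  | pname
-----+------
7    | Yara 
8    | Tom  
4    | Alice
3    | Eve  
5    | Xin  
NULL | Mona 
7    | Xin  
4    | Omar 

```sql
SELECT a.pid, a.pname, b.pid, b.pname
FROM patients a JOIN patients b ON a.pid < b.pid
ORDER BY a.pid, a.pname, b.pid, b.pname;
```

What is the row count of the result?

INNER JOIN keeps only pairs where the ON condition holds.
Matching on a.pid < b.pid. A NULL in a compared column never satisfies the condition.
- pid=7: 1 matching b row(s), so 1 row(s) emitted.
- pid=8: no matching b row, dropped.
- pid=4: 4 matching b row(s), so 4 row(s) emitted.
- pid=3: 6 matching b row(s), so 6 row(s) emitted.
- pid=5: 3 matching b row(s), so 3 row(s) emitted.
- pid=NULL: no matching b row, dropped.
- pid=7: 1 matching b row(s), so 1 row(s) emitted.
- pid=4: 4 matching b row(s), so 4 row(s) emitted.
Total: 19 rows.

19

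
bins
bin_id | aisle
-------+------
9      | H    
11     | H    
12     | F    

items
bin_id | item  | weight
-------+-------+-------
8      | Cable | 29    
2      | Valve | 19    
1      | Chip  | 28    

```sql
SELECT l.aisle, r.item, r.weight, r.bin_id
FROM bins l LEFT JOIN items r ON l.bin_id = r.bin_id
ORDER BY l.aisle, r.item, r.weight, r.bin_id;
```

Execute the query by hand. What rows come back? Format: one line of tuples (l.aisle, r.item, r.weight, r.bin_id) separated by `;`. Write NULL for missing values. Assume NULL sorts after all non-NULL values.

LEFT JOIN keeps every row from `bins`; unmatched rows get NULL for `items`'s columns.
Matching on l.bin_id = r.bin_id.
Matched pairs: 0; unmatched l rows kept: 3.

(F, NULL, NULL, NULL); (H, NULL, NULL, NULL); (H, NULL, NULL, NULL)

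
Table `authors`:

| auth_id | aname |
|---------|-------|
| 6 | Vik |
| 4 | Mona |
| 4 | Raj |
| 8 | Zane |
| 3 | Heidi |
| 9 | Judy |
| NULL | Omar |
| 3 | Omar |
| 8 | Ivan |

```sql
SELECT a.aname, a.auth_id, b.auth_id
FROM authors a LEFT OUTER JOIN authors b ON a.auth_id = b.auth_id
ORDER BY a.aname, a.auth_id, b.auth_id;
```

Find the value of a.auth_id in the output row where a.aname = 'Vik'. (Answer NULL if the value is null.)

LEFT JOIN keeps every row from `authors a`; unmatched rows get NULL for `authors b`'s columns.
Matching on a.auth_id = b.auth_id. A NULL in a compared column never satisfies the condition.
Matched pairs: 14; unmatched a rows kept: 1.

6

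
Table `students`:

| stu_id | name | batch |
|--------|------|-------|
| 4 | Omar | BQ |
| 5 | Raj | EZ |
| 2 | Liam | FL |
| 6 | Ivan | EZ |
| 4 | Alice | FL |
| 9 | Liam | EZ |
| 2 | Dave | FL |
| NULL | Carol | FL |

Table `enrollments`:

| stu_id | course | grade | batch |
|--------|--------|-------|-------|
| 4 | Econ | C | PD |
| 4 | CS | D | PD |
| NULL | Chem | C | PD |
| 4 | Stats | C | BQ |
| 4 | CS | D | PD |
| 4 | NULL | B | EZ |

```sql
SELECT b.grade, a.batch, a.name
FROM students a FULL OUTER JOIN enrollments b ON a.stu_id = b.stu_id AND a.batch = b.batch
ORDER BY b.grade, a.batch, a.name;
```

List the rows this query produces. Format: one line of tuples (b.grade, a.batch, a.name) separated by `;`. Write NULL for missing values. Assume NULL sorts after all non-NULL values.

(B, NULL, NULL); (C, BQ, Omar); (C, NULL, NULL); (C, NULL, NULL); (D, NULL, NULL); (D, NULL, NULL); (NULL, EZ, Ivan); (NULL, EZ, Liam); (NULL, EZ, Raj); (NULL, FL, Alice); (NULL, FL, Carol); (NULL, FL, Dave); (NULL, FL, Liam)

FULL OUTER JOIN keeps every row from both sides; unmatched rows get NULL for the other side's columns.
Matching on a.stu_id = b.stu_id AND a.batch = b.batch. A NULL in a compared column never satisfies the condition.
- a (stu_id=4, batch=BQ) pairs with 1 row(s) of b.
- a (stu_id=5, batch=EZ) has no partner → padded with NULL.
- a (stu_id=2, batch=FL) has no partner → padded with NULL.
- a (stu_id=6, batch=EZ) has no partner → padded with NULL.
- a (stu_id=4, batch=FL) has no partner → padded with NULL.
- a (stu_id=9, batch=EZ) has no partner → padded with NULL.
- a (stu_id=2, batch=FL) has no partner → padded with NULL.
- a (stu_id=NULL, batch=FL) has no partner → padded with NULL.
- plus 5 unmatched b row(s), each kept with NULL a columns.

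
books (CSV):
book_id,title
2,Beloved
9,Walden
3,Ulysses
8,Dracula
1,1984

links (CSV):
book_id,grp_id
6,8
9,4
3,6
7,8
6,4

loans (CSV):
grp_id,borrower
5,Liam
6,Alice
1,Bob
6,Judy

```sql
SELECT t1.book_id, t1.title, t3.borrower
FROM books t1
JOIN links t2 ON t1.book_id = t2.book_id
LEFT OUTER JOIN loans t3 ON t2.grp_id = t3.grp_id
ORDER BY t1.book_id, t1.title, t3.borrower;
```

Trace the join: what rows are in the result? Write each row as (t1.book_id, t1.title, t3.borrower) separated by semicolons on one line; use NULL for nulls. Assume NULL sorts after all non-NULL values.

Joins associate left-to-right: books INNER JOIN links on book_id gives 2 intermediate row(s).
Then LEFT JOIN `loans t3` on grp_id: each of those 2 rows is kept; rows whose t2.grp_id has no match in t3 get NULL for t3's columns.

(3, Ulysses, Alice); (3, Ulysses, Judy); (9, Walden, NULL)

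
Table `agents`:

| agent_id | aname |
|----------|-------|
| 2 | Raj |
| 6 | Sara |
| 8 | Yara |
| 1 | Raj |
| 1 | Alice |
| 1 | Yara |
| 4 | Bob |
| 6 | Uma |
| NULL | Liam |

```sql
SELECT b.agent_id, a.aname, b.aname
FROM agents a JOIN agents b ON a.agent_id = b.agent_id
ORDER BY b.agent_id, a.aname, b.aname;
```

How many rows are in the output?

16

INNER JOIN keeps only pairs where the ON condition holds.
Matching on a.agent_id = b.agent_id. A NULL in a compared column never satisfies the condition.
Matched pairs: 16.
Total: 16 rows.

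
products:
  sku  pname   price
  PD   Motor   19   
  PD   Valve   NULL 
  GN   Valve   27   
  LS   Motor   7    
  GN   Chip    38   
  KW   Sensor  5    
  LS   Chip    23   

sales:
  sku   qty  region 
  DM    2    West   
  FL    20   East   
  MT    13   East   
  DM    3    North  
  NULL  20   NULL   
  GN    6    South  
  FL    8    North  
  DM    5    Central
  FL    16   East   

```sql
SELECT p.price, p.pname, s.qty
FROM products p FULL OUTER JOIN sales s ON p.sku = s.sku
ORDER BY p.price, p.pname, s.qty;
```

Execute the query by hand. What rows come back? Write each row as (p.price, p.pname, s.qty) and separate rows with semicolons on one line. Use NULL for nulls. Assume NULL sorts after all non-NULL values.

(5, Sensor, NULL); (7, Motor, NULL); (19, Motor, NULL); (23, Chip, NULL); (27, Valve, 6); (38, Chip, 6); (NULL, Valve, NULL); (NULL, NULL, 2); (NULL, NULL, 3); (NULL, NULL, 5); (NULL, NULL, 8); (NULL, NULL, 13); (NULL, NULL, 16); (NULL, NULL, 20); (NULL, NULL, 20)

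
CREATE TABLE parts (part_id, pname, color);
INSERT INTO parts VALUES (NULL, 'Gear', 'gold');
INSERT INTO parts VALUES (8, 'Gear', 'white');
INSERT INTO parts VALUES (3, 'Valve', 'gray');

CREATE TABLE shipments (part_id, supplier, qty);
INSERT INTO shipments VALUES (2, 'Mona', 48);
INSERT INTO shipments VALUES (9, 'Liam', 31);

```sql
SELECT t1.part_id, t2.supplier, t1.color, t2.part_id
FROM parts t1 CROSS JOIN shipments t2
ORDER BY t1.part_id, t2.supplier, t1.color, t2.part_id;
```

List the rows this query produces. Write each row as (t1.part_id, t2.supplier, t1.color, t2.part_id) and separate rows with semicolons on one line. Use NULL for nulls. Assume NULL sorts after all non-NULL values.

CROSS JOIN pairs every row of `parts` with every row of `shipments`: 3 × 2 = 6 rows.
After projecting and ordering:
t1.part_id | t2.supplier | t1.color | t2.part_id
3 | Liam | gray | 9
3 | Mona | gray | 2
8 | Liam | white | 9
8 | Mona | white | 2
NULL | Liam | gold | 9
NULL | Mona | gold | 2

(3, Liam, gray, 9); (3, Mona, gray, 2); (8, Liam, white, 9); (8, Mona, white, 2); (NULL, Liam, gold, 9); (NULL, Mona, gold, 2)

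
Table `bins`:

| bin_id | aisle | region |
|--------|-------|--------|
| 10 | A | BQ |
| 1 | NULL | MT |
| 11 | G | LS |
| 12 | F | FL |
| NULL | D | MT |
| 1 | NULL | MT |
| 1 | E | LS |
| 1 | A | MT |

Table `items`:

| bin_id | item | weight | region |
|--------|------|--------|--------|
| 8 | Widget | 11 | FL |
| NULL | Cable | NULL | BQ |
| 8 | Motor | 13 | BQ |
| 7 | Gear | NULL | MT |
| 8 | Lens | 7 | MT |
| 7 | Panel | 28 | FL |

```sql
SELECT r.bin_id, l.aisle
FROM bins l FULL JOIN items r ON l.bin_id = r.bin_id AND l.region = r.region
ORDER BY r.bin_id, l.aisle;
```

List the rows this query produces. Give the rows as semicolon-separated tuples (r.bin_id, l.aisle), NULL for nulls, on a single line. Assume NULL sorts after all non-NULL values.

FULL OUTER JOIN keeps every row from both sides; unmatched rows get NULL for the other side's columns.
Matching on l.bin_id = r.bin_id AND l.region = r.region. A NULL in a compared column never satisfies the condition.
Matched pairs: 0; unmatched l rows kept: 8; unmatched r rows kept: 6.

(7, NULL); (7, NULL); (8, NULL); (8, NULL); (8, NULL); (NULL, A); (NULL, A); (NULL, D); (NULL, E); (NULL, F); (NULL, G); (NULL, NULL); (NULL, NULL); (NULL, NULL)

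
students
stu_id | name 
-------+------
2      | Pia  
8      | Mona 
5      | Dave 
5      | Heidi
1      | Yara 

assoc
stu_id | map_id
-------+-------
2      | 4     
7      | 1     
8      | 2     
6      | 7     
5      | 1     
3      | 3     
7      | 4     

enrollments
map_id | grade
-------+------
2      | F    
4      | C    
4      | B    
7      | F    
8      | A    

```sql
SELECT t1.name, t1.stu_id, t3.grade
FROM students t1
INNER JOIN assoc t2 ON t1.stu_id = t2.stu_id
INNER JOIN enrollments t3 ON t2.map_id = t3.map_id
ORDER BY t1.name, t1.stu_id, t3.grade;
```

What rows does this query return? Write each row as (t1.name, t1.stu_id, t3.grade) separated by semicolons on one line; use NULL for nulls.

(Mona, 8, F); (Pia, 2, B); (Pia, 2, C)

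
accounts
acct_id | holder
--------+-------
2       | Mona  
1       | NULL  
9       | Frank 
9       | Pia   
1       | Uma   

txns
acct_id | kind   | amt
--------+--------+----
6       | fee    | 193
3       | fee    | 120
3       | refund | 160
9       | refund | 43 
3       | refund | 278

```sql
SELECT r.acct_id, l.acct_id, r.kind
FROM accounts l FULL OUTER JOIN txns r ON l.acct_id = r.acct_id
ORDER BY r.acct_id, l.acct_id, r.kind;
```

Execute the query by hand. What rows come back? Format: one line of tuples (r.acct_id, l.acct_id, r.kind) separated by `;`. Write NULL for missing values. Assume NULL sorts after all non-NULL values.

FULL OUTER JOIN keeps every row from both sides; unmatched rows get NULL for the other side's columns.
Matching on l.acct_id = r.acct_id.
- acct_id=2: no r row matches, row kept with r columns NULL.
- acct_id=1: no r row matches, row kept with r columns NULL.
- acct_id=9: 1 matching r row(s), so 1 row(s) emitted.
- acct_id=9: 1 matching r row(s), so 1 row(s) emitted.
- acct_id=1: no r row matches, row kept with r columns NULL.
- 4 r row(s) had no l match → kept, l columns NULL.
After projecting and ordering:
r.acct_id | l.acct_id | r.kind
3 | NULL | fee
3 | NULL | refund
3 | NULL | refund
6 | NULL | fee
9 | 9 | refund
9 | 9 | refund
NULL | 1 | NULL
NULL | 1 | NULL
NULL | 2 | NULL

(3, NULL, fee); (3, NULL, refund); (3, NULL, refund); (6, NULL, fee); (9, 9, refund); (9, 9, refund); (NULL, 1, NULL); (NULL, 1, NULL); (NULL, 2, NULL)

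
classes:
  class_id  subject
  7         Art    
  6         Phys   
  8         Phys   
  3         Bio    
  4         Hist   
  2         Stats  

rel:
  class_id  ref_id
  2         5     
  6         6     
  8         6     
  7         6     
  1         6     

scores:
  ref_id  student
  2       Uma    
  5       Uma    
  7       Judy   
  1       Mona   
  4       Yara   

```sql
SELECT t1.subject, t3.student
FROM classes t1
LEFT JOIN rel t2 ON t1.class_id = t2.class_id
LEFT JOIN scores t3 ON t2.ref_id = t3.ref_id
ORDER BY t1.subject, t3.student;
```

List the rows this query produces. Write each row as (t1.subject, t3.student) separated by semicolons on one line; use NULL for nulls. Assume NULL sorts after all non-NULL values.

Joins associate left-to-right: classes LEFT JOIN rel on class_id gives 6 intermediate row(s).
Then LEFT JOIN `scores t3` on ref_id: each of those 6 rows is kept; rows whose t2.ref_id has no match in t3 get NULL for t3's columns.

(Art, NULL); (Bio, NULL); (Hist, NULL); (Phys, NULL); (Phys, NULL); (Stats, Uma)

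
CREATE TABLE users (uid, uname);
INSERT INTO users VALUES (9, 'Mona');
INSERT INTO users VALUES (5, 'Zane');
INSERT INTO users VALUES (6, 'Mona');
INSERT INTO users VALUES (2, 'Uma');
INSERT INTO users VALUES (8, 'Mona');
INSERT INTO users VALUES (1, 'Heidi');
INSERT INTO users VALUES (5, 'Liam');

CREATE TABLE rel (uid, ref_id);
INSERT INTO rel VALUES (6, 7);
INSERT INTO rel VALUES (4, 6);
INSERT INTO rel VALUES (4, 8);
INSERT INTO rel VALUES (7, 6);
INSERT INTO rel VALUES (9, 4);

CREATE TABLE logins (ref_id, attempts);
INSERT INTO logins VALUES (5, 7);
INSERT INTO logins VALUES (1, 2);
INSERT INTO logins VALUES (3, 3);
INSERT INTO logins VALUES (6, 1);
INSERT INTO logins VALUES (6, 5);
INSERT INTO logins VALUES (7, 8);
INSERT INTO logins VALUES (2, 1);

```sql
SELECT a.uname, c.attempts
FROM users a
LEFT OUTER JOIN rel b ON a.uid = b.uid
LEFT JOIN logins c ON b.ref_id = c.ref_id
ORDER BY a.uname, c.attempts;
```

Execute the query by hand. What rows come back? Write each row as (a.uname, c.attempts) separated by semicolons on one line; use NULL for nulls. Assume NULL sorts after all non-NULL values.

(Heidi, NULL); (Liam, NULL); (Mona, 8); (Mona, NULL); (Mona, NULL); (Uma, NULL); (Zane, NULL)

Evaluate left to right. First `users a LEFT JOIN rel b` on uid: 7 row(s).
Then LEFT JOIN `logins c` on ref_id: each of those 7 rows is kept; rows whose b.ref_id has no match in c get NULL for c's columns.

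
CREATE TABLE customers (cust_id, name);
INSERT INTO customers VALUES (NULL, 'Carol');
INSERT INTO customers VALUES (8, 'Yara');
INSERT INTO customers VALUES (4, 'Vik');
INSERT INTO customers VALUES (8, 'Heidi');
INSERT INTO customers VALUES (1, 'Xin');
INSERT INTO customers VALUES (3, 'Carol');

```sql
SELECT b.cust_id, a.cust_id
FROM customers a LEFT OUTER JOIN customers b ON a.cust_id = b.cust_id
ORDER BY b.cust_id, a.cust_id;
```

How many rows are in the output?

LEFT JOIN keeps every row from `customers a`; unmatched rows get NULL for `customers b`'s columns.
Matching on a.cust_id = b.cust_id. A NULL in a compared column never satisfies the condition.
Matched pairs: 7; unmatched a rows kept: 1.
Total: 7 matched + 1 padded = 8 rows.

8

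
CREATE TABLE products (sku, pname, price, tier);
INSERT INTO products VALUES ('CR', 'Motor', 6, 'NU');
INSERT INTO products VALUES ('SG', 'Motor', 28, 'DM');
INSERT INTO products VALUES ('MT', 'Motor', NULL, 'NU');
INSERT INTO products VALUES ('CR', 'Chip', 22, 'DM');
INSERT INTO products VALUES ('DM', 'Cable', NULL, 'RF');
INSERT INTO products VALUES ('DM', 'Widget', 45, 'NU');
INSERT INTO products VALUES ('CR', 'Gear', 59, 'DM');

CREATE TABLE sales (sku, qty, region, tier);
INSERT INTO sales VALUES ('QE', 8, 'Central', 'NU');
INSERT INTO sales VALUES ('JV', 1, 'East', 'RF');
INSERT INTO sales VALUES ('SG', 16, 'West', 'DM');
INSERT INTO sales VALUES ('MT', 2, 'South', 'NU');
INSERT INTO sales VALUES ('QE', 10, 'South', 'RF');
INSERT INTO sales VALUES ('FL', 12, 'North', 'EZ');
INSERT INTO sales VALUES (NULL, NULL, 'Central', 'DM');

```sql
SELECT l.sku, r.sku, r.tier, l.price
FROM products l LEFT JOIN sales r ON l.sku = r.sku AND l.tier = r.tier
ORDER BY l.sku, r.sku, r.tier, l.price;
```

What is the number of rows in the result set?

LEFT JOIN keeps every row from `products`; unmatched rows get NULL for `sales`'s columns.
Matching on l.sku = r.sku AND l.tier = r.tier. A NULL in a compared column never satisfies the condition.
Matched pairs: 2; unmatched l rows kept: 5.
Total: 2 matched + 5 padded = 7 rows.

7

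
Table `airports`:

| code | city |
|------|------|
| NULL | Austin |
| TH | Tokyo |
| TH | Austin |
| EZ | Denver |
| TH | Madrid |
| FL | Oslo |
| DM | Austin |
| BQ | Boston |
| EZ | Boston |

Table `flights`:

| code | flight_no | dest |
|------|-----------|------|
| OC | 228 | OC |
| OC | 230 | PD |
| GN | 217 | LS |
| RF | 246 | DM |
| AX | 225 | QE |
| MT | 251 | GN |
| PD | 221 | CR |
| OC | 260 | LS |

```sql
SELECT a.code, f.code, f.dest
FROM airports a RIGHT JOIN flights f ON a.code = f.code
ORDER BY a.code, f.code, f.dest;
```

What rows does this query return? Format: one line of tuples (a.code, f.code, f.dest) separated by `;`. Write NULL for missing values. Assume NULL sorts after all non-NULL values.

(NULL, AX, QE); (NULL, GN, LS); (NULL, MT, GN); (NULL, OC, LS); (NULL, OC, OC); (NULL, OC, PD); (NULL, PD, CR); (NULL, RF, DM)

RIGHT JOIN keeps every row from `flights`; unmatched rows get NULL for `airports`'s columns.
Matching on a.code = f.code. A NULL in a compared column never satisfies the condition.
Matched pairs: 0; unmatched f rows kept: 8.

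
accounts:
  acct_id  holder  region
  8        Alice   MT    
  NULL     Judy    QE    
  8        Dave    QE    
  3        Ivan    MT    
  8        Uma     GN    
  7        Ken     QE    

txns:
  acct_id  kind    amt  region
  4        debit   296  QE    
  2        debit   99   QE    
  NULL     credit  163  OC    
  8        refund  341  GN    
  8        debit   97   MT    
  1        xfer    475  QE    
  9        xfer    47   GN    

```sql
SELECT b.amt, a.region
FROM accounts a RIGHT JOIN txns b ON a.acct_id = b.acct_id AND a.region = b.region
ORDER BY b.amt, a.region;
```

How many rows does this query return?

7

RIGHT JOIN keeps every row from `txns`; unmatched rows get NULL for `accounts`'s columns.
Matching on a.acct_id = b.acct_id AND a.region = b.region. A NULL in a compared column never satisfies the condition.
- a[0] acct_id=8, region=MT → 1 match(es) in b → 1 row(s).
- a[1] acct_id=NULL, region=QE → no match.
- a[2] acct_id=8, region=QE → no match.
- a[3] acct_id=3, region=MT → no match.
- a[4] acct_id=8, region=GN → 1 match(es) in b → 1 row(s).
- a[5] acct_id=7, region=QE → no match.
- 5 b row(s) had no a match → kept, a columns NULL.
Total: 2 matched + 5 padded = 7 rows.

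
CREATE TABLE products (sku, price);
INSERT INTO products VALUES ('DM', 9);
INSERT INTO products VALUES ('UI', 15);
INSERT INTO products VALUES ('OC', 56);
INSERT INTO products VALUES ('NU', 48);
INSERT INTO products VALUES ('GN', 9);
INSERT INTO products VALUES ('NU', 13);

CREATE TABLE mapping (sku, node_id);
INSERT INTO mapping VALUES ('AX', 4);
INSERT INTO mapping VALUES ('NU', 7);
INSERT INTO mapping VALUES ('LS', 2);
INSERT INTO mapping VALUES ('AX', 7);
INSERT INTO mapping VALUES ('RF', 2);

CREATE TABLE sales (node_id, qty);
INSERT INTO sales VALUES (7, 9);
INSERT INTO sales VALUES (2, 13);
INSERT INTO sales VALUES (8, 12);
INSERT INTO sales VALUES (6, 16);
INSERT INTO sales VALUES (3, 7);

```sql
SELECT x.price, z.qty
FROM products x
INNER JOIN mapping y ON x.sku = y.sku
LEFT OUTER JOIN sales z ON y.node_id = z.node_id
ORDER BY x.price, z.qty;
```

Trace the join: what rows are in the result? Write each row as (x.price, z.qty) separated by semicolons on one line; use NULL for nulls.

(13, 9); (48, 9)

Evaluate left to right. First `products x INNER JOIN mapping y` on sku: 2 row(s).
Then LEFT JOIN `sales z` on node_id: each of those 2 rows is kept; rows whose y.node_id has no match in z get NULL for z's columns.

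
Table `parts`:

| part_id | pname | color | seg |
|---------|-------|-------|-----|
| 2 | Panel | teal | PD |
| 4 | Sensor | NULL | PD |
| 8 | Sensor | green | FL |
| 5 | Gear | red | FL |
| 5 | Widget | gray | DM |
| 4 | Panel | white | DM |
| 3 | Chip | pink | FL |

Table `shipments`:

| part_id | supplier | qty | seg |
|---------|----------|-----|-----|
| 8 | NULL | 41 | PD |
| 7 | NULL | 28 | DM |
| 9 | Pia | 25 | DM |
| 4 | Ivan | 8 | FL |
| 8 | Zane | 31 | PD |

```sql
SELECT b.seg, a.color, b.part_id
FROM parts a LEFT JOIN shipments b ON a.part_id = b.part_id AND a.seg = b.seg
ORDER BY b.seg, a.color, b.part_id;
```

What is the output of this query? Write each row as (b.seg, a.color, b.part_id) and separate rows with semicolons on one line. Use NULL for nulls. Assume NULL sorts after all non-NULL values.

(NULL, gray, NULL); (NULL, green, NULL); (NULL, pink, NULL); (NULL, red, NULL); (NULL, teal, NULL); (NULL, white, NULL); (NULL, NULL, NULL)

LEFT JOIN keeps every row from `parts`; unmatched rows get NULL for `shipments`'s columns.
Matching on a.part_id = b.part_id AND a.seg = b.seg.
- a (part_id=2, seg=PD) has no partner → padded with NULL.
- a (part_id=4, seg=PD) has no partner → padded with NULL.
- a (part_id=8, seg=FL) has no partner → padded with NULL.
- a (part_id=5, seg=FL) has no partner → padded with NULL.
- a (part_id=5, seg=DM) has no partner → padded with NULL.
- a (part_id=4, seg=DM) has no partner → padded with NULL.
- a (part_id=3, seg=FL) has no partner → padded with NULL.
After projecting and ordering:
b.seg | a.color | b.part_id
NULL | gray | NULL
NULL | green | NULL
NULL | pink | NULL
NULL | red | NULL
NULL | teal | NULL
NULL | white | NULL
NULL | NULL | NULL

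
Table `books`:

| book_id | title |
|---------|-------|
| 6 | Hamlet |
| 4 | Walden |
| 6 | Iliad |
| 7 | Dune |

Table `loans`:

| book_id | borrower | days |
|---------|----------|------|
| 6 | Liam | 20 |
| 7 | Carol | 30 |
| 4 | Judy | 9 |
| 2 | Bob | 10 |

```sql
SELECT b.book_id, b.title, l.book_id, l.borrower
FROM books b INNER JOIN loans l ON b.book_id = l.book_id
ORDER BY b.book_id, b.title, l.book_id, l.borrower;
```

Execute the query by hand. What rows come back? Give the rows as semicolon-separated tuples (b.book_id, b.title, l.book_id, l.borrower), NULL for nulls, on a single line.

INNER JOIN keeps only pairs where the ON condition holds.
Matching on b.book_id = l.book_id.
Matched pairs: 4.

(4, Walden, 4, Judy); (6, Hamlet, 6, Liam); (6, Iliad, 6, Liam); (7, Dune, 7, Carol)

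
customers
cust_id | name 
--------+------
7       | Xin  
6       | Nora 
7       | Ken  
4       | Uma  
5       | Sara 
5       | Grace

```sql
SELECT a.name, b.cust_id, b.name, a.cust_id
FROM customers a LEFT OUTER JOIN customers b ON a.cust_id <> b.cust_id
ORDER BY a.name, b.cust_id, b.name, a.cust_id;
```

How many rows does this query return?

26

LEFT JOIN keeps every row from `customers a`; unmatched rows get NULL for `customers b`'s columns.
Matching on a.cust_id <> b.cust_id.
Matched pairs: 26; unmatched a rows kept: 0.
Total: 26 rows.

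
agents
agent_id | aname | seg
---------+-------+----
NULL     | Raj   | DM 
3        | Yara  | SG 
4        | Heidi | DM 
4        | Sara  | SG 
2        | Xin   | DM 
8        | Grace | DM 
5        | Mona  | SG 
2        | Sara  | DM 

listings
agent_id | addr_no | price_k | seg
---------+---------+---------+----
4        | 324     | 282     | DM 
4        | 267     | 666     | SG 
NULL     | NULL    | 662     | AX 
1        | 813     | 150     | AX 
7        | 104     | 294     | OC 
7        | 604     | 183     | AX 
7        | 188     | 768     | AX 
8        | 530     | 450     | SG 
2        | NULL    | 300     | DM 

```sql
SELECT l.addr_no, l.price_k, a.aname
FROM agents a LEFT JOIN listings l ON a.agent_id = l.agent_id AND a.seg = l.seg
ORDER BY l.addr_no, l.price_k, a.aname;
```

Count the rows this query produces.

8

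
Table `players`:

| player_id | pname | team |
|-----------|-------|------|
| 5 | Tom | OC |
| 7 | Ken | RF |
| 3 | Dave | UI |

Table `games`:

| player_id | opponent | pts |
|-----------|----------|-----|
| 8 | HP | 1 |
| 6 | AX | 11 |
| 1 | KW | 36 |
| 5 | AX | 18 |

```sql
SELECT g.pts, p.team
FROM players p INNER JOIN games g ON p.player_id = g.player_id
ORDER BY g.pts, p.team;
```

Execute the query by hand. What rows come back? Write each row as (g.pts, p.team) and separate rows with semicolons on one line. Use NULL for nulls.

(18, OC)

INNER JOIN keeps only pairs where the ON condition holds.
Matching on p.player_id = g.player_id.
- p row (player_id=5): matches 1 g row(s) → 1 output row(s).
- p row (player_id=7): no match → dropped.
- p row (player_id=3): no match → dropped.
After projecting and ordering:
g.pts | p.team
18 | OC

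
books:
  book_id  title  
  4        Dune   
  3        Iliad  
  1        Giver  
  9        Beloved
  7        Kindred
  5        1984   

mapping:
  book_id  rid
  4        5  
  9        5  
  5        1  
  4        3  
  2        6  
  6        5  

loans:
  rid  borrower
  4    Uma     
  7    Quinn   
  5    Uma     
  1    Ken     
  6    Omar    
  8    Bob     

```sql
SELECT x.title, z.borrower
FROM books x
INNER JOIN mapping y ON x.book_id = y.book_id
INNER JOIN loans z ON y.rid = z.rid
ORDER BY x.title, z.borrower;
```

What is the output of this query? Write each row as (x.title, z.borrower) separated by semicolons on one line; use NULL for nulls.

Joins associate left-to-right: books INNER JOIN mapping on book_id gives 4 intermediate row(s).
Then INNER JOIN `loans z` on rid: keep only rows whose y.rid appears in z.

(1984, Ken); (Beloved, Uma); (Dune, Uma)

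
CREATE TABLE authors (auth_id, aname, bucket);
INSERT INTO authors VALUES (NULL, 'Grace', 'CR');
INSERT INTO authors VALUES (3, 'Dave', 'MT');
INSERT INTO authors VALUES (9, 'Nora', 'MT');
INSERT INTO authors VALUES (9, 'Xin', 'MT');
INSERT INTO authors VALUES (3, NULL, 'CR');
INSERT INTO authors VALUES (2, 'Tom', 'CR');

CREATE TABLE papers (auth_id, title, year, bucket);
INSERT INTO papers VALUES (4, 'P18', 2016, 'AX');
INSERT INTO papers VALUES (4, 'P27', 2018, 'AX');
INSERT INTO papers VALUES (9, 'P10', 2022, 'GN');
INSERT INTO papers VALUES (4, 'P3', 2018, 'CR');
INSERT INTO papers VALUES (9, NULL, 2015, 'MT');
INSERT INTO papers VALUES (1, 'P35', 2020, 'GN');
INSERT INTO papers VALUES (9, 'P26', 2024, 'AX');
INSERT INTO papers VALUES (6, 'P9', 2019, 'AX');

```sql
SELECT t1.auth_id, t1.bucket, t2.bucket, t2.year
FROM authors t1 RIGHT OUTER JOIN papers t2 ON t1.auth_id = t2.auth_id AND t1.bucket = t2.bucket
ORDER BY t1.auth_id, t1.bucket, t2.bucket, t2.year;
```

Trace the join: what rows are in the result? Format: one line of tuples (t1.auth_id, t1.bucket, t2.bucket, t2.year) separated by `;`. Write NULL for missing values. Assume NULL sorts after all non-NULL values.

RIGHT JOIN keeps every row from `papers`; unmatched rows get NULL for `authors`'s columns.
Matching on t1.auth_id = t2.auth_id AND t1.bucket = t2.bucket. A NULL in a compared column never satisfies the condition.
- t1[0] auth_id=NULL, bucket=CR → no match.
- t1[1] auth_id=3, bucket=MT → no match.
- t1[2] auth_id=9, bucket=MT → 1 match(es) in t2 → 1 row(s).
- t1[3] auth_id=9, bucket=MT → 1 match(es) in t2 → 1 row(s).
- t1[4] auth_id=3, bucket=CR → no match.
- t1[5] auth_id=2, bucket=CR → no match.
- 7 row(s) from t2 found no t1 partner → padded with NULL.
After projecting and ordering:
t1.auth_id | t1.bucket | t2.bucket | t2.year
9 | MT | MT | 2015
9 | MT | MT | 2015
NULL | NULL | AX | 2016
NULL | NULL | AX | 2018
NULL | NULL | AX | 2019
NULL | NULL | AX | 2024
NULL | NULL | CR | 2018
NULL | NULL | GN | 2020
NULL | NULL | GN | 2022

(9, MT, MT, 2015); (9, MT, MT, 2015); (NULL, NULL, AX, 2016); (NULL, NULL, AX, 2018); (NULL, NULL, AX, 2019); (NULL, NULL, AX, 2024); (NULL, NULL, CR, 2018); (NULL, NULL, GN, 2020); (NULL, NULL, GN, 2022)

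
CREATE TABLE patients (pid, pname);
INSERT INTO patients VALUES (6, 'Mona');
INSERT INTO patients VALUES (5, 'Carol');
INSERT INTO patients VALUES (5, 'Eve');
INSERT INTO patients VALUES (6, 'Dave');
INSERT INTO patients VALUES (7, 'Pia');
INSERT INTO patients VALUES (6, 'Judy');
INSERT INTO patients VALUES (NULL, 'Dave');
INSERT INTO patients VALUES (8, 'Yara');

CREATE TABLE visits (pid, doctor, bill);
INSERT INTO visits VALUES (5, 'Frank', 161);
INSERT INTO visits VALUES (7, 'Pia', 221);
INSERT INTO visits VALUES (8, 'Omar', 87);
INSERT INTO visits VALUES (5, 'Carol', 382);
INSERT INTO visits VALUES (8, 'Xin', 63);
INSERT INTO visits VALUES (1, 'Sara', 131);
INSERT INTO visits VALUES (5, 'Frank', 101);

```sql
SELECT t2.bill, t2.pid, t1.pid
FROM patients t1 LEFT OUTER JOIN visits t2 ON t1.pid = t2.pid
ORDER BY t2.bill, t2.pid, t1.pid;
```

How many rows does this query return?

LEFT JOIN keeps every row from `patients`; unmatched rows get NULL for `visits`'s columns.
Matching on t1.pid = t2.pid. A NULL in a compared column never satisfies the condition.
- pid=6: no t2 row matches, row kept with t2 columns NULL.
- pid=5: 3 matching t2 row(s), so 3 row(s) emitted.
- pid=5: 3 matching t2 row(s), so 3 row(s) emitted.
- pid=6: no t2 row matches, row kept with t2 columns NULL.
- pid=7: 1 matching t2 row(s), so 1 row(s) emitted.
- pid=6: no t2 row matches, row kept with t2 columns NULL.
- pid=NULL: no t2 row matches, row kept with t2 columns NULL.
- pid=8: 2 matching t2 row(s), so 2 row(s) emitted.
Total: 9 matched + 4 padded = 13 rows.

13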